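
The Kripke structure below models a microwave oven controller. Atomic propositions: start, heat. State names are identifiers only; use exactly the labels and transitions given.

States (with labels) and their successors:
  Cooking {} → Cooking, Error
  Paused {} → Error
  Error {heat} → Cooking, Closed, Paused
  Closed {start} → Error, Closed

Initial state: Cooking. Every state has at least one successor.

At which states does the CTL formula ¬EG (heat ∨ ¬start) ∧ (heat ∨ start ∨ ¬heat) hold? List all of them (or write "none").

States satisfying heat ∨ ¬start: {Cooking, Paused, Error}.
States satisfying EG (heat ∨ ¬start): {Cooking, Paused, Error}.
States satisfying ¬EG (heat ∨ ¬start): {Closed}.
States satisfying heat ∨ start: {Error, Closed}.
States satisfying ¬heat: {Cooking, Paused, Closed}.
States satisfying heat ∨ start ∨ ¬heat: {Cooking, Paused, Error, Closed}.
States satisfying ¬EG (heat ∨ ¬start) ∧ (heat ∨ start ∨ ¬heat): {Closed}.

{Closed}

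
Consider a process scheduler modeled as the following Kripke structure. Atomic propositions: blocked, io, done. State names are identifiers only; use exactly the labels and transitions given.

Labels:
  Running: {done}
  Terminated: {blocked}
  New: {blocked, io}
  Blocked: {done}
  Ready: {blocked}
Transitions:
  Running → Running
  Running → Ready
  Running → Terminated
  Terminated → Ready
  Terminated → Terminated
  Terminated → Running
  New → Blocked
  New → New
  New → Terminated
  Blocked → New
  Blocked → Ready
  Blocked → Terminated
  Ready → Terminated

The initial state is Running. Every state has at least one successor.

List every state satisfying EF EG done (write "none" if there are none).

{Running, Terminated, New, Blocked, Ready}

States satisfying EG done: {Running}.
States satisfying EF EG done: {Running, Terminated, New, Blocked, Ready}.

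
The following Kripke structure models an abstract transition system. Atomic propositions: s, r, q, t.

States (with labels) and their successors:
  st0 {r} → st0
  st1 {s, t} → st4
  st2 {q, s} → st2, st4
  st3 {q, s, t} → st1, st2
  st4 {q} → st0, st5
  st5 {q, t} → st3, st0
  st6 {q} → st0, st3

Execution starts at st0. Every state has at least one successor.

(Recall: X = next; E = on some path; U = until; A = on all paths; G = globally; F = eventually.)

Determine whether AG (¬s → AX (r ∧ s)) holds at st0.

No

States satisfying ¬s → AX (r ∧ s): {st1, st2, st3}.
States satisfying AG (¬s → AX (r ∧ s)): ∅.
st0 is reachable from st0 and violates ¬s → AX (r ∧ s), so AG fails at st0.
st0 ∉ Sat(AG (¬s → AX (r ∧ s))).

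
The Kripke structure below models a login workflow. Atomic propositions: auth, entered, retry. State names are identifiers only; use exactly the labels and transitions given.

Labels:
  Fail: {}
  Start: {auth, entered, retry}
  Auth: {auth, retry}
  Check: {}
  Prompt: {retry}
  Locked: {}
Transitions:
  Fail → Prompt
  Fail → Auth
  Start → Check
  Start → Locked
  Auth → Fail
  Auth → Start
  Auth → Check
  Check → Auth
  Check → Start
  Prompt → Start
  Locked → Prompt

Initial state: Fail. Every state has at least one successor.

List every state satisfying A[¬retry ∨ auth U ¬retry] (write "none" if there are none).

{Fail, Start, Auth, Check, Locked}

States satisfying ¬retry ∨ auth: {Fail, Start, Auth, Check, Locked}.
States satisfying ¬retry: {Fail, Check, Locked}.
States satisfying A[¬retry ∨ auth U ¬retry]: {Fail, Start, Auth, Check, Locked}.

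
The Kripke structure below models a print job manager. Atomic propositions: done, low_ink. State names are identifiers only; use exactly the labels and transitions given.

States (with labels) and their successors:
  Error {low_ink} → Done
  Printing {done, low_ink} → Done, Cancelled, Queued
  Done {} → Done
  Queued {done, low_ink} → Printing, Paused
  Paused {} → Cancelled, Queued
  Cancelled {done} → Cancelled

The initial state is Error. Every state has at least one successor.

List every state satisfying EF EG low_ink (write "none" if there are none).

States satisfying EG low_ink: {Printing, Queued}.
States satisfying EF EG low_ink: {Printing, Queued, Paused}.

{Printing, Queued, Paused}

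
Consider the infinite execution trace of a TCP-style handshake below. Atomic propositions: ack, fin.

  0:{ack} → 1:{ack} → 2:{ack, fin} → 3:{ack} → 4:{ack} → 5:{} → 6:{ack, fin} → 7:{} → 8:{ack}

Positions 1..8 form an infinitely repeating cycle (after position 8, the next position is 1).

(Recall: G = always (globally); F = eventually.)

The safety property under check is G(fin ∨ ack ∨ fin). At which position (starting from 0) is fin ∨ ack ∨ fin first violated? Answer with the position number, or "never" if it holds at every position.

Check fin ∨ ack ∨ fin at each position in order: 0 ✓, 1 ✓, 2 ✓, 3 ✓, 4 ✓.
At position 5 the labels are {}, so fin ∨ ack ∨ fin is false there. This is the first violation.

5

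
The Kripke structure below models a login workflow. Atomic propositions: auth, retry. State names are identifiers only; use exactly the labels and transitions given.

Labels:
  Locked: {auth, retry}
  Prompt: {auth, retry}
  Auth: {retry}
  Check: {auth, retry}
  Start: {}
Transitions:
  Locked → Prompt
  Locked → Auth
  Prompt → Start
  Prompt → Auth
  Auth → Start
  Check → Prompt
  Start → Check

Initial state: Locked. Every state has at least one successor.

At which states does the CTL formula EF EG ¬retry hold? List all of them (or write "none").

States satisfying EG ¬retry: ∅.
States satisfying EF EG ¬retry: ∅.

none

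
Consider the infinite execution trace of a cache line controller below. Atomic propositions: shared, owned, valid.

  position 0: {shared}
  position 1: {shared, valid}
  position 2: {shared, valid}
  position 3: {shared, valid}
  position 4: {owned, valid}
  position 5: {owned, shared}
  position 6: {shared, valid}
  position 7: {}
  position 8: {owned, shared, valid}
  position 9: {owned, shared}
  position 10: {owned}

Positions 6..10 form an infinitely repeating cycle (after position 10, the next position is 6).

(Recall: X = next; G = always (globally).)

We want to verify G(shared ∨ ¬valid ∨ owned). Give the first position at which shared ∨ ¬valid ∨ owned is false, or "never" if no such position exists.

never

shared ∨ ¬valid ∨ owned holds at every position 0..10, and those are all the positions the trace ever visits, so the invariant G(shared ∨ ¬valid ∨ owned) is never violated.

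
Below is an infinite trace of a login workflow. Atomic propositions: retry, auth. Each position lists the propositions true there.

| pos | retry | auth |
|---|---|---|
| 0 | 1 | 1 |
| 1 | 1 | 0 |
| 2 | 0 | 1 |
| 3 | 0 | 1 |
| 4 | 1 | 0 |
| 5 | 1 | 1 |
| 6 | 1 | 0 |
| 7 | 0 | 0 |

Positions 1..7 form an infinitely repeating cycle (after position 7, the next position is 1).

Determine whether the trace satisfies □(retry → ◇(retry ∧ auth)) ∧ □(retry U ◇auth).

Holds

retry → ◇(retry ∧ auth) holds at every position 0..7, and those are all positions ever visited, so □(retry → ◇(retry ∧ auth)) holds.
Positions where retry holds: 0, 1, 4, 5, 6.
Check ◇(retry ∧ auth) at each: 0→ok, 1→ok, 4→ok, 5→ok, 6→ok.
retry U ◇auth holds at every position 0..7, and those are all positions ever visited, so □(retry U ◇auth) holds.
At position 0: □(retry → ◇(retry ∧ auth)) is true; □(retry U ◇auth) is true; so □(retry → ◇(retry ∧ auth)) ∧ □(retry U ◇auth) is true.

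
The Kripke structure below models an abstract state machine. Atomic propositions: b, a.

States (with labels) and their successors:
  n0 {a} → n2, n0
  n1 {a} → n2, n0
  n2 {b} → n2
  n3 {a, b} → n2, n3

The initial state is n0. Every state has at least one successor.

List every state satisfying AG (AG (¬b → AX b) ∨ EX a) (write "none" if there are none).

States satisfying AG (¬b → AX b) ∨ EX a: {n0, n1, n2, n3}.
States satisfying AG (AG (¬b → AX b) ∨ EX a): {n0, n1, n2, n3}.

{n0, n1, n2, n3}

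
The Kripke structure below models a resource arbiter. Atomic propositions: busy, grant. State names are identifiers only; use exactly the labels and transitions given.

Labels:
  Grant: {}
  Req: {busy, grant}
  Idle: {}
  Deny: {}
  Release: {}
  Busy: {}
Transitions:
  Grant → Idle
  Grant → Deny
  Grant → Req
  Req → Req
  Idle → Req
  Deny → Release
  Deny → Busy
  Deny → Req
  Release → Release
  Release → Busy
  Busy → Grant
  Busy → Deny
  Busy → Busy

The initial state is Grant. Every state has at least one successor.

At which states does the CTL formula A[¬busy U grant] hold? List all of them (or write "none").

States satisfying ¬busy: {Grant, Idle, Deny, Release, Busy}.
States satisfying grant: {Req}.
States satisfying A[¬busy U grant]: {Req, Idle}.

{Req, Idle}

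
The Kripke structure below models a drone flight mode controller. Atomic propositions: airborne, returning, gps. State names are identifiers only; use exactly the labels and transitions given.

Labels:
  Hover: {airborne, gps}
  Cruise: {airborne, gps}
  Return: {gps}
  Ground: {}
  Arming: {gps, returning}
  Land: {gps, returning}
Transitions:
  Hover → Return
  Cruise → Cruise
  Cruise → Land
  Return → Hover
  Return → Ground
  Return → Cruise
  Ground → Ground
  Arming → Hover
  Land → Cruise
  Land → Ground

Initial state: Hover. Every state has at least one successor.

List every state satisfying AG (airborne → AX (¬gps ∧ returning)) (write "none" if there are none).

States satisfying airborne → AX (¬gps ∧ returning): {Return, Ground, Arming, Land}.
States satisfying AG (airborne → AX (¬gps ∧ returning)): {Ground}.

{Ground}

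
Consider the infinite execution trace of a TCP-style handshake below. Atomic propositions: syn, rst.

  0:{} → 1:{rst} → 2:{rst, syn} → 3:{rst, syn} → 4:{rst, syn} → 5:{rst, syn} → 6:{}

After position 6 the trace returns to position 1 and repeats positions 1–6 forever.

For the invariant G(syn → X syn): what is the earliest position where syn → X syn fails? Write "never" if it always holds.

5

Check syn → X syn at each position in order: 0 ✓, 1 ✓, 2 ✓, 3 ✓, 4 ✓.
At position 5 the labels are {rst, syn} and the next position 6 has {}, so syn → X syn is false there. This is the first violation.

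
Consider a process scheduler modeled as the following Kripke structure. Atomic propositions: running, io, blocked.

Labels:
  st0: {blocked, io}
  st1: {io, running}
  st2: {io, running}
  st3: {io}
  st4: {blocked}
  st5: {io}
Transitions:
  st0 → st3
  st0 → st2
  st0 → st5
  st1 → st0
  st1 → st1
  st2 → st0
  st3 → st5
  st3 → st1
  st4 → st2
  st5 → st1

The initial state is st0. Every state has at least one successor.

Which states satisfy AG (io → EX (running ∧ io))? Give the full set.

none

States satisfying io → EX (running ∧ io): {st0, st1, st3, st4, st5}.
States satisfying AG (io → EX (running ∧ io)): ∅.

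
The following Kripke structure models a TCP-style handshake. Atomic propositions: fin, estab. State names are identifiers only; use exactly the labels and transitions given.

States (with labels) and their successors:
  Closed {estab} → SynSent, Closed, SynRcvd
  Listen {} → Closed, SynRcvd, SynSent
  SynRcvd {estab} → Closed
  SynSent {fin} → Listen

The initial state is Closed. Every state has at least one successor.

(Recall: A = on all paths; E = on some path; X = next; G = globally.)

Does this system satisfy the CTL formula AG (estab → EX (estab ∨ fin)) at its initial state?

States satisfying estab → EX (estab ∨ fin): {Closed, Listen, SynRcvd, SynSent}.
States satisfying AG (estab → EX (estab ∨ fin)): {Closed, Listen, SynRcvd, SynSent}.
Every state reachable from Closed satisfies estab → EX (estab ∨ fin).
Closed ∈ Sat(AG (estab → EX (estab ∨ fin))).

Holds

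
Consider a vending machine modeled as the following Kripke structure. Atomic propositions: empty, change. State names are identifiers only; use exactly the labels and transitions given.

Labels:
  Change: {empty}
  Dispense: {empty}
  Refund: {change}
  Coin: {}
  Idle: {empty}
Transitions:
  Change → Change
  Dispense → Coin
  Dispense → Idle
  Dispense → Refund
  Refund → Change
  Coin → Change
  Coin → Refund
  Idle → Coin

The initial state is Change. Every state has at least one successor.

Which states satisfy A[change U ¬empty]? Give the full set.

States satisfying change: {Refund}.
States satisfying ¬empty: {Refund, Coin}.
States satisfying A[change U ¬empty]: {Refund, Coin}.

{Refund, Coin}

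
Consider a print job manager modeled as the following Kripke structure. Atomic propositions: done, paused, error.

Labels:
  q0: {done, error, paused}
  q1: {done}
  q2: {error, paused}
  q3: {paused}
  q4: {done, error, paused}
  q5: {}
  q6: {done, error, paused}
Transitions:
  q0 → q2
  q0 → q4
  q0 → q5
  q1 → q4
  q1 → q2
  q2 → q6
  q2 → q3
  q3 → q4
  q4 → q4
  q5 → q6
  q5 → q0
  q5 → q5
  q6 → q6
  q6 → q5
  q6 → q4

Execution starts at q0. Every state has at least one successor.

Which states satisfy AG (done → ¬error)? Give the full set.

States satisfying done → ¬error: {q1, q2, q3, q5}.
States satisfying AG (done → ¬error): ∅.

none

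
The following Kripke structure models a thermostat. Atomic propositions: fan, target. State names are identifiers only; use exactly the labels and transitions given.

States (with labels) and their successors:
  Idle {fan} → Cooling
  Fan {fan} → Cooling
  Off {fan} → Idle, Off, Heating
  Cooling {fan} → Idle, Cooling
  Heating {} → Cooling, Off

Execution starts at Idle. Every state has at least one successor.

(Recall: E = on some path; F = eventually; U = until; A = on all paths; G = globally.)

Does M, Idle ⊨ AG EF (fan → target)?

States satisfying EF (fan → target): {Off, Heating}.
States satisfying AG EF (fan → target): ∅.
Cooling is reachable from Idle and violates EF (fan → target), so AG fails at Idle.
Idle ∉ Sat(AG EF (fan → target)).

Does not hold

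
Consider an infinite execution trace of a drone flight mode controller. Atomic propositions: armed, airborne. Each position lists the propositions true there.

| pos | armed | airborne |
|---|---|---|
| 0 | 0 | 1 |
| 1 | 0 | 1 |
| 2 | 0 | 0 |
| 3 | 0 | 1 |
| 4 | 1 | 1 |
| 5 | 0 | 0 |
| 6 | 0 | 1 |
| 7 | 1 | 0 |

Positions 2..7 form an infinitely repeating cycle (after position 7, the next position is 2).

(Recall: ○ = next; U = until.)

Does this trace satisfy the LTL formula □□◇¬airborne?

Holds

□◇¬airborne holds at every position 0..7, and those are all positions ever visited, so □□◇¬airborne holds.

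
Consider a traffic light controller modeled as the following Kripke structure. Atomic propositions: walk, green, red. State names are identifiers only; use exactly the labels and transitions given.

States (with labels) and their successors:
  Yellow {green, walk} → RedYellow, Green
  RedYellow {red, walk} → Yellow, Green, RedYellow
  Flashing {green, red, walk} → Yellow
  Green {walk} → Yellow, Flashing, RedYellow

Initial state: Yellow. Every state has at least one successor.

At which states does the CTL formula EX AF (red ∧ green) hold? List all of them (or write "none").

States satisfying AF (red ∧ green): {Flashing}.
States satisfying EX AF (red ∧ green): {Green}.

{Green}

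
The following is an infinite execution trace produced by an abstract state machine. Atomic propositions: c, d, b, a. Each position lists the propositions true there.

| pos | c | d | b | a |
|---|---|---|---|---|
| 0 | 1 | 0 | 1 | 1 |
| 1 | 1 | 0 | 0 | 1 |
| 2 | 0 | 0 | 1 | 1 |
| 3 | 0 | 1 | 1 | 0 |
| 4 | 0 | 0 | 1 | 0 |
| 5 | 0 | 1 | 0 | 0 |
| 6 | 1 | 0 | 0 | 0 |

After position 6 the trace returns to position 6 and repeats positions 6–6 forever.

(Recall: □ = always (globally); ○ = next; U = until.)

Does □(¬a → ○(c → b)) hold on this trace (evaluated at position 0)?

No

¬a → ○(c → b) must hold at every position from 0 onward. It fails at position 5, so □(¬a → ○(c → b)) is false.
Positions where ¬a holds: 3, 4, 5, 6.
Check ○(c → b) at each: 3→ok, 4→ok, 5→fails, 6→fails.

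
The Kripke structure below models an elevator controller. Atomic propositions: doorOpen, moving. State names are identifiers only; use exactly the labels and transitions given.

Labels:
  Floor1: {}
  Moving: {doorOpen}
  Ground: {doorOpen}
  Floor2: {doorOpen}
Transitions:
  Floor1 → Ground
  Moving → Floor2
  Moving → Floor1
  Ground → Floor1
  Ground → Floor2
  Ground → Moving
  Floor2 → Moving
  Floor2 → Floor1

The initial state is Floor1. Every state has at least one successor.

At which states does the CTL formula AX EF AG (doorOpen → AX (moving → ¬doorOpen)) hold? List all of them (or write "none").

{Floor1, Moving, Ground, Floor2}

States satisfying EF AG (doorOpen → AX (moving → ¬doorOpen)): {Floor1, Moving, Ground, Floor2}.
States satisfying AX EF AG (doorOpen → AX (moving → ¬doorOpen)): {Floor1, Moving, Ground, Floor2}.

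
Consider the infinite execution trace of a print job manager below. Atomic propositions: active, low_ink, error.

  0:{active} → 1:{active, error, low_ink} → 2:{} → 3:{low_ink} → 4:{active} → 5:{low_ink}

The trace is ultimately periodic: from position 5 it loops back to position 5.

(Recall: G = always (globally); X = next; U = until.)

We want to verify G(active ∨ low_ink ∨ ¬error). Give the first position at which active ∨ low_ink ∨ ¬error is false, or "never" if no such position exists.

active ∨ low_ink ∨ ¬error holds at every position 0..5, and those are all the positions the trace ever visits, so the invariant G(active ∨ low_ink ∨ ¬error) is never violated.

never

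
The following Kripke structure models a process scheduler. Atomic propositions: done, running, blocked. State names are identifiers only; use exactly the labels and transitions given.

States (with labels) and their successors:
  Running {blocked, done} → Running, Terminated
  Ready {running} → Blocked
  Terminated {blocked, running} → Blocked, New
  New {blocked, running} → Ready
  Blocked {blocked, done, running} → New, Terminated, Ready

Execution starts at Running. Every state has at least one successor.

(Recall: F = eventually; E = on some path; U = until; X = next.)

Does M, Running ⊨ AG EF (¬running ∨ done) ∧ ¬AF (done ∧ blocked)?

States satisfying EF (¬running ∨ done): {Running, Ready, Terminated, New, Blocked}.
States satisfying AG EF (¬running ∨ done): {Running, Ready, Terminated, New, Blocked}.
States satisfying done ∧ blocked: {Running, Blocked}.
States satisfying AF (done ∧ blocked): {Running, Ready, Terminated, New, Blocked}.
States satisfying ¬AF (done ∧ blocked): ∅.
States satisfying AG EF (¬running ∨ done) ∧ ¬AF (done ∧ blocked): ∅.
Running ∉ Sat(AG EF (¬running ∨ done) ∧ ¬AF (done ∧ blocked)).

Violated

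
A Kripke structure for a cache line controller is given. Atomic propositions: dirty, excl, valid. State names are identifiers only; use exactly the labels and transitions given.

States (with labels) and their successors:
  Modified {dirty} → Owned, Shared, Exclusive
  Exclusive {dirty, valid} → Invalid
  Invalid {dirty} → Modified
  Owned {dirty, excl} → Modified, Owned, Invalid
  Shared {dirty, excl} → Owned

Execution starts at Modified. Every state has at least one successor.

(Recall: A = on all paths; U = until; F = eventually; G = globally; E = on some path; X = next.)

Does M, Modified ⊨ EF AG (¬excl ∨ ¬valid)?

Yes

States satisfying AG (¬excl ∨ ¬valid): {Modified, Exclusive, Invalid, Owned, Shared}.
States satisfying EF AG (¬excl ∨ ¬valid): {Modified, Exclusive, Invalid, Owned, Shared}.
Some path from Modified reaches a state where AG (¬excl ∨ ¬valid) holds.
Modified ∈ Sat(EF AG (¬excl ∨ ¬valid)).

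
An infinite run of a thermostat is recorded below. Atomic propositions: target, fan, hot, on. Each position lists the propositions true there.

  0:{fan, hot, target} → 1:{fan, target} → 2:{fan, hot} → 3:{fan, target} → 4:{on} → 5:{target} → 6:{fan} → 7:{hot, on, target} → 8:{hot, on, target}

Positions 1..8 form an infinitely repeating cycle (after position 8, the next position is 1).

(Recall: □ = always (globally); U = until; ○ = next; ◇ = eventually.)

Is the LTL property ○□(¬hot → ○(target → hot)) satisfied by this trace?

No

The position after 0 is 1; □(¬hot → ○(target → hot)) is false there.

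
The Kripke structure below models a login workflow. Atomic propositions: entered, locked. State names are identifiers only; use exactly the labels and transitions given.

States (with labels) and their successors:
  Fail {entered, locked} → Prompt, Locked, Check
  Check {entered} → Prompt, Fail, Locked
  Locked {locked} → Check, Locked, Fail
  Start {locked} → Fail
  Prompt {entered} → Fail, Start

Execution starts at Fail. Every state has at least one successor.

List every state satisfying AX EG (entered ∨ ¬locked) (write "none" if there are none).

{Start}

States satisfying EG (entered ∨ ¬locked): {Fail, Check, Prompt}.
States satisfying AX EG (entered ∨ ¬locked): {Start}.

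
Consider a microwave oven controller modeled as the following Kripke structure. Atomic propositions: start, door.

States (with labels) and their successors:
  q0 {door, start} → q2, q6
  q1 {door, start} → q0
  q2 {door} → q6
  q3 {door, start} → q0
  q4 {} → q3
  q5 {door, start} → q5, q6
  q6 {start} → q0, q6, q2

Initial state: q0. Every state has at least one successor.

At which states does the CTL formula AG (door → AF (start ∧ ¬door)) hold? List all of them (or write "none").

States satisfying door → AF (start ∧ ¬door): {q0, q1, q2, q3, q4, q6}.
States satisfying AG (door → AF (start ∧ ¬door)): {q0, q1, q2, q3, q4, q6}.

{q0, q1, q2, q3, q4, q6}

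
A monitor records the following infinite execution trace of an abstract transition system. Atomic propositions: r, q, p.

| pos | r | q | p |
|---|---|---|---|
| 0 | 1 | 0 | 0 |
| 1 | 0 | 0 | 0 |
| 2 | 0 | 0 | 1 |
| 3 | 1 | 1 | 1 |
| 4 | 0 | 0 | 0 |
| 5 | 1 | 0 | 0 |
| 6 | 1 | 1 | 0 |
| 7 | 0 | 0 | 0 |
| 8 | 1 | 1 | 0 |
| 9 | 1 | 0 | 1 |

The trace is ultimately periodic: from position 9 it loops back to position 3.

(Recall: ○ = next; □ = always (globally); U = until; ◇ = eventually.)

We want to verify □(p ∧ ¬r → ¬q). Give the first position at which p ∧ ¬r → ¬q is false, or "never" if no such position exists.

p ∧ ¬r → ¬q holds at every position 0..9, and those are all the positions the trace ever visits, so the invariant □(p ∧ ¬r → ¬q) is never violated.

never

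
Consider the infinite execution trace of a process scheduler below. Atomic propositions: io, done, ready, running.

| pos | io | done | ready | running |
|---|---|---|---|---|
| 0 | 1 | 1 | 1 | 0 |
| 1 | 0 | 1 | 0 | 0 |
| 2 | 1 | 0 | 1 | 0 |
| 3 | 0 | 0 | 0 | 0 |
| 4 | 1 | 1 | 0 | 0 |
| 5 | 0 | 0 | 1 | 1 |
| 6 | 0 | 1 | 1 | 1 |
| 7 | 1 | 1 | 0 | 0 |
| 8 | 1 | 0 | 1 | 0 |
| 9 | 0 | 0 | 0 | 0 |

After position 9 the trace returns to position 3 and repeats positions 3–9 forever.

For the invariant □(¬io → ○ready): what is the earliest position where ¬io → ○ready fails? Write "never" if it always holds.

Check ¬io → ○ready at each position in order: 0 ✓, 1 ✓, 2 ✓.
At position 3 the labels are {} and the next position 4 has {done, io}, so ¬io → ○ready is false there. This is the first violation.

3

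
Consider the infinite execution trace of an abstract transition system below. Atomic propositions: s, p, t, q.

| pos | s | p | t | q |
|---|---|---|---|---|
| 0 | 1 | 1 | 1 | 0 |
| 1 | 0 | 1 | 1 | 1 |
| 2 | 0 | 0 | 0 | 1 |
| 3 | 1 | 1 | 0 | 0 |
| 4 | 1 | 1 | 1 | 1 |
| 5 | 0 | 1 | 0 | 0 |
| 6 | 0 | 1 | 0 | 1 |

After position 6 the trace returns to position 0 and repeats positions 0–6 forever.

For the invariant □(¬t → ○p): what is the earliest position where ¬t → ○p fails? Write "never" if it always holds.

¬t → ○p holds at every position 0..6, and those are all the positions the trace ever visits, so the invariant □(¬t → ○p) is never violated.

never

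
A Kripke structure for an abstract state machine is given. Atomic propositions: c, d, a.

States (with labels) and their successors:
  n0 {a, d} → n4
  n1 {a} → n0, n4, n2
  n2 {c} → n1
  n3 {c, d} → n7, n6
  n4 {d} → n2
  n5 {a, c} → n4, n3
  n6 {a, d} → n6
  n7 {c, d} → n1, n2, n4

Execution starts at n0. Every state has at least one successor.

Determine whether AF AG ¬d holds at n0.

Violated

States satisfying AG ¬d: ∅.
States satisfying AF AG ¬d: ∅.
There is a path from n0 along which AG ¬d never holds.
n0 ∉ Sat(AF AG ¬d).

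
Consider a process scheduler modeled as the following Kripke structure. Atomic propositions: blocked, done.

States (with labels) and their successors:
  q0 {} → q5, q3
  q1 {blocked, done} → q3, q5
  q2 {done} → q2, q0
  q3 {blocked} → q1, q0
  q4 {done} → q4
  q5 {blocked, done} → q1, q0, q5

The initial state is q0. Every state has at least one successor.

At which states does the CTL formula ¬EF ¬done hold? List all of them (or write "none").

States satisfying ¬done: {q0, q3}.
States satisfying EF ¬done: {q0, q1, q2, q3, q5}.
States satisfying ¬EF ¬done: {q4}.

{q4}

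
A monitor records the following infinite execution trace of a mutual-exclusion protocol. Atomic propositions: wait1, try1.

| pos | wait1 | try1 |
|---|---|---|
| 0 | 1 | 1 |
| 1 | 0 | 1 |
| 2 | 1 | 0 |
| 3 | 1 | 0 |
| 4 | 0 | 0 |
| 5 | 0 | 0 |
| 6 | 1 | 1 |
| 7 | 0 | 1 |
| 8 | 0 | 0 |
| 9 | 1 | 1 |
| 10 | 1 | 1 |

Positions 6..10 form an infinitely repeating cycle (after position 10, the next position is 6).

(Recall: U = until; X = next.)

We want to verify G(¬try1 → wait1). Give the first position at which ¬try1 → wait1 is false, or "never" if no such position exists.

4

Check ¬try1 → wait1 at each position in order: 0 ✓, 1 ✓, 2 ✓, 3 ✓.
At position 4 the labels are {}, so ¬try1 → wait1 is false there. This is the first violation.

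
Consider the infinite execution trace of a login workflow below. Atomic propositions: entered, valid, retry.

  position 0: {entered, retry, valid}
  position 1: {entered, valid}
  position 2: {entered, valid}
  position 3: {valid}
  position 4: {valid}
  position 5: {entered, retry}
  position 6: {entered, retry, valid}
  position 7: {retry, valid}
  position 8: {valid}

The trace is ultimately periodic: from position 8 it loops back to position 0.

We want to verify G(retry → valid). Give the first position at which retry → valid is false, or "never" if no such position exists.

Check retry → valid at each position in order: 0 ✓, 1 ✓, 2 ✓, 3 ✓, 4 ✓.
At position 5 the labels are {entered, retry}, so retry → valid is false there. This is the first violation.

5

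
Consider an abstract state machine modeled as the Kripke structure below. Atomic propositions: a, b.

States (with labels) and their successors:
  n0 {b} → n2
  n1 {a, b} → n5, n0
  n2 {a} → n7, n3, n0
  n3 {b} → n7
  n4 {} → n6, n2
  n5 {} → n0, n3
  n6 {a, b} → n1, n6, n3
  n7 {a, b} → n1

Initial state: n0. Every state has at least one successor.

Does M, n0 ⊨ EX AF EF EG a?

Violated

States satisfying AF EF EG a: {n4, n6}.
States satisfying EX AF EF EG a: {n4, n6}.
No suitable path/successor from n0 witnesses the formula.
n0 ∉ Sat(EX AF EF EG a).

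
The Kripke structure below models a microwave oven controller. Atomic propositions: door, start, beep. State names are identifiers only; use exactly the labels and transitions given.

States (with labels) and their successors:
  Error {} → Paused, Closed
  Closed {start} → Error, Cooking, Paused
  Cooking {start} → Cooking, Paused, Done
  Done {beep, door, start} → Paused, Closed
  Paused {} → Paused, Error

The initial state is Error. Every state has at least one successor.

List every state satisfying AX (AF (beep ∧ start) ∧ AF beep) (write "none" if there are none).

States satisfying AF (beep ∧ start) ∧ AF beep: {Done}.
States satisfying AX (AF (beep ∧ start) ∧ AF beep): ∅.

none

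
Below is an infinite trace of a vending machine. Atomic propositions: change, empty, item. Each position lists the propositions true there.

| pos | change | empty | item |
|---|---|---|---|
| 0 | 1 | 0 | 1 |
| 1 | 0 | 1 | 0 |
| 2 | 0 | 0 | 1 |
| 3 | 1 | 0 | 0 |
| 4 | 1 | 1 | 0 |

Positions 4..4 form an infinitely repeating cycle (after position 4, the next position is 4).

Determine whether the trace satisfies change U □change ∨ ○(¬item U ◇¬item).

Holds

Walking from position 0: at position 1, □change has not yet held and change fails, so change U □change is false.
The position after 0 is 1; ¬item U ◇¬item is true there.
At position 0: change U □change is false; ○(¬item U ◇¬item) is true; so change U □change ∨ ○(¬item U ◇¬item) is true.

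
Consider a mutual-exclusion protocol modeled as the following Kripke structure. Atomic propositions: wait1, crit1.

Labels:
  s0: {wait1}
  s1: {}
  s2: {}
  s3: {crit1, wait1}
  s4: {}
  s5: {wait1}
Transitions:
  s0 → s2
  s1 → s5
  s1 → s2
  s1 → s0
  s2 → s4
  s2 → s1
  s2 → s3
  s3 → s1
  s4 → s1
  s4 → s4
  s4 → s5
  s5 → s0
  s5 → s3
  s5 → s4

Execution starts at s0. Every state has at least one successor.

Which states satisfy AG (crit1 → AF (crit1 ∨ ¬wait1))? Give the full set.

{s0, s1, s2, s3, s4, s5}

States satisfying crit1 → AF (crit1 ∨ ¬wait1): {s0, s1, s2, s3, s4, s5}.
States satisfying AG (crit1 → AF (crit1 ∨ ¬wait1)): {s0, s1, s2, s3, s4, s5}.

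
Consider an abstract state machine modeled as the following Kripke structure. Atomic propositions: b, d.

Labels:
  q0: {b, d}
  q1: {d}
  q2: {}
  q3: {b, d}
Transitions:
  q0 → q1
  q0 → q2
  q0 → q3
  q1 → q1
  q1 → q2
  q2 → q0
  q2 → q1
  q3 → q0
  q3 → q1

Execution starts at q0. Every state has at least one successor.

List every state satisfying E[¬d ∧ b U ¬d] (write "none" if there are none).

{q2}

States satisfying ¬d ∧ b: ∅.
States satisfying ¬d: {q2}.
States satisfying E[¬d ∧ b U ¬d]: {q2}.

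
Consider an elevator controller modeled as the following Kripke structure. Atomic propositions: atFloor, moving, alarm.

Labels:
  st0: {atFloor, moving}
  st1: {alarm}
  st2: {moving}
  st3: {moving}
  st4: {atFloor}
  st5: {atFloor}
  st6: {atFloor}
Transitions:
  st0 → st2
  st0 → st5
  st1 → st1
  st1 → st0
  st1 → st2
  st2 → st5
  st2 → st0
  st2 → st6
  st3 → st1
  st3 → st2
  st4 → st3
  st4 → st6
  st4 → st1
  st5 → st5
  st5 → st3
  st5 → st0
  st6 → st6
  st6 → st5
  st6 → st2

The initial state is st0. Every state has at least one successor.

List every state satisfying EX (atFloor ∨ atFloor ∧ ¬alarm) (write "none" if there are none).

States satisfying atFloor ∨ atFloor ∧ ¬alarm: {st0, st4, st5, st6}.
States satisfying EX (atFloor ∨ atFloor ∧ ¬alarm): {st0, st1, st2, st4, st5, st6}.

{st0, st1, st2, st4, st5, st6}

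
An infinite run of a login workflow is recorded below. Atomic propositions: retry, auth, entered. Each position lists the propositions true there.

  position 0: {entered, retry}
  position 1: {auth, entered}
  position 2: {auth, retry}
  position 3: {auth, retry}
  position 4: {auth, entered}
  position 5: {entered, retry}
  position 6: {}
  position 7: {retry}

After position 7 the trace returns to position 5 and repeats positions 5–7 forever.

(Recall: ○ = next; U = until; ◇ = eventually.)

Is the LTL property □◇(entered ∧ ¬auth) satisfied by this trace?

◇(entered ∧ ¬auth) holds at every position 0..7, and those are all positions ever visited, so □◇(entered ∧ ¬auth) holds.

Holds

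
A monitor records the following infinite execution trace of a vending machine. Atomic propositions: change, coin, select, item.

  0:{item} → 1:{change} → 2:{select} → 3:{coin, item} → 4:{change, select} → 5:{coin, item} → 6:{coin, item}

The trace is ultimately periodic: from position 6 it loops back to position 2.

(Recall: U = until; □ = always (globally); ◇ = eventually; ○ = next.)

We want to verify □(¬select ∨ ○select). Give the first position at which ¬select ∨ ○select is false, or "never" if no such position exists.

2

Check ¬select ∨ ○select at each position in order: 0 ✓, 1 ✓.
At position 2 the labels are {select} and the next position 3 has {coin, item}, so ¬select ∨ ○select is false there. This is the first violation.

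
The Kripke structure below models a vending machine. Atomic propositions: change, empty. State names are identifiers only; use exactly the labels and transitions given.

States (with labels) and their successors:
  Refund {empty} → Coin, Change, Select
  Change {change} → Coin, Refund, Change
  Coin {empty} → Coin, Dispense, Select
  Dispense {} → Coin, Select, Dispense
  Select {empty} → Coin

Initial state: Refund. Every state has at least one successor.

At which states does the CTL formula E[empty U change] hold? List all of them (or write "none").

States satisfying empty: {Refund, Coin, Select}.
States satisfying change: {Change}.
States satisfying E[empty U change]: {Refund, Change}.

{Refund, Change}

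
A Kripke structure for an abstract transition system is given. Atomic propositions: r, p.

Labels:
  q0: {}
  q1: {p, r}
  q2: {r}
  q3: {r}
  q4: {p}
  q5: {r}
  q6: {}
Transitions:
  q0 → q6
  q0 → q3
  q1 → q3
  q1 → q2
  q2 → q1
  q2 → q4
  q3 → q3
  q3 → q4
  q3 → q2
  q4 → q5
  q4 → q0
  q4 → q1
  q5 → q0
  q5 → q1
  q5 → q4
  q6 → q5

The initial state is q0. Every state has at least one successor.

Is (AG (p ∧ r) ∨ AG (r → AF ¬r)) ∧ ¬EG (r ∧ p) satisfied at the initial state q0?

States satisfying p ∧ r: {q1}.
States satisfying AG (p ∧ r): ∅.
States satisfying r → AF ¬r: {q0, q4, q6}.
States satisfying AG (r → AF ¬r): ∅.
States satisfying AG (p ∧ r) ∨ AG (r → AF ¬r): ∅.
States satisfying r ∧ p: {q1}.
States satisfying EG (r ∧ p): ∅.
States satisfying ¬EG (r ∧ p): {q0, q1, q2, q3, q4, q5, q6}.
States satisfying (AG (p ∧ r) ∨ AG (r → AF ¬r)) ∧ ¬EG (r ∧ p): ∅.
q0 ∉ Sat((AG (p ∧ r) ∨ AG (r → AF ¬r)) ∧ ¬EG (r ∧ p)).

Does not hold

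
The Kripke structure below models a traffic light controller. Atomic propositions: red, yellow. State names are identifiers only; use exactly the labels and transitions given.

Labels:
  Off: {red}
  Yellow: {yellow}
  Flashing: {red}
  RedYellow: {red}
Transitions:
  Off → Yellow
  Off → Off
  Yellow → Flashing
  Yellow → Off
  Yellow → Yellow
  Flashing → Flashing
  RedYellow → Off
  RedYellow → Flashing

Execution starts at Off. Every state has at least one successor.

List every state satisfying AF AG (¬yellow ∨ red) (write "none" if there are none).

{Flashing}

States satisfying AG (¬yellow ∨ red): {Flashing}.
States satisfying AF AG (¬yellow ∨ red): {Flashing}.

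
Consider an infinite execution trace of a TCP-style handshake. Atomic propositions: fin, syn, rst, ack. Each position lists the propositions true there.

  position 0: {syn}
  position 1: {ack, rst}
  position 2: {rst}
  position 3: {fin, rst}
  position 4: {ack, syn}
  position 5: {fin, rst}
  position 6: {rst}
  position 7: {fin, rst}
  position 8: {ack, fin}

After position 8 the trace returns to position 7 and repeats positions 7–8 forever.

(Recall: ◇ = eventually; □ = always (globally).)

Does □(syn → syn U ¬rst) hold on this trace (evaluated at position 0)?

syn → syn U ¬rst holds at every position 0..8, and those are all positions ever visited, so □(syn → syn U ¬rst) holds.
Positions where syn holds: 0, 4.
Check syn U ¬rst at each: 0→ok, 4→ok.

Satisfied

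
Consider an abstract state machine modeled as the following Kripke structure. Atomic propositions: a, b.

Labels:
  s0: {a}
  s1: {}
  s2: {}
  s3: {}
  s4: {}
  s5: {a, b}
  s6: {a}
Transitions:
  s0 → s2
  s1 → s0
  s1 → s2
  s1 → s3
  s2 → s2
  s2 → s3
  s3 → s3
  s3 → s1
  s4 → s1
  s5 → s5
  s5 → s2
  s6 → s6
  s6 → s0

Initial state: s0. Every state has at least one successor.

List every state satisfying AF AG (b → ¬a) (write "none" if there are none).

States satisfying AG (b → ¬a): {s0, s1, s2, s3, s4, s6}.
States satisfying AF AG (b → ¬a): {s0, s1, s2, s3, s4, s6}.

{s0, s1, s2, s3, s4, s6}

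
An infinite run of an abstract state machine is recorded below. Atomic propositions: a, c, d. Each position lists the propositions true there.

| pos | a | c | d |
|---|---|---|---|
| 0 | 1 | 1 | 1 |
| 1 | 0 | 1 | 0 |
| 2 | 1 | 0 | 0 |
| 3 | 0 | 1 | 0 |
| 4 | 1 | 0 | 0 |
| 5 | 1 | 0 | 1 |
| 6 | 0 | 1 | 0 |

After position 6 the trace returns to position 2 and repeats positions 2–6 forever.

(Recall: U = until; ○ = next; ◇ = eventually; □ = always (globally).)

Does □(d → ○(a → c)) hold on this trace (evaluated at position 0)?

d → ○(a → c) holds at every position 0..6, and those are all positions ever visited, so □(d → ○(a → c)) holds.
Positions where d holds: 0, 5.
Check ○(a → c) at each: 0→ok, 5→ok.

Yes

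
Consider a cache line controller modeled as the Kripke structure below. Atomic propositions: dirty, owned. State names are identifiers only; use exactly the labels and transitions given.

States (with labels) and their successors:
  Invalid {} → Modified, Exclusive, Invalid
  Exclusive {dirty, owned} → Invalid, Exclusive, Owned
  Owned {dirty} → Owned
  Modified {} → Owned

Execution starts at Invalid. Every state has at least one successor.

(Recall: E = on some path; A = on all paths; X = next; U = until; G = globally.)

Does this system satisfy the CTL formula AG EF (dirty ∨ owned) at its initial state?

States satisfying EF (dirty ∨ owned): {Invalid, Exclusive, Owned, Modified}.
States satisfying AG EF (dirty ∨ owned): {Invalid, Exclusive, Owned, Modified}.
Every state reachable from Invalid satisfies EF (dirty ∨ owned).
Invalid ∈ Sat(AG EF (dirty ∨ owned)).

Satisfied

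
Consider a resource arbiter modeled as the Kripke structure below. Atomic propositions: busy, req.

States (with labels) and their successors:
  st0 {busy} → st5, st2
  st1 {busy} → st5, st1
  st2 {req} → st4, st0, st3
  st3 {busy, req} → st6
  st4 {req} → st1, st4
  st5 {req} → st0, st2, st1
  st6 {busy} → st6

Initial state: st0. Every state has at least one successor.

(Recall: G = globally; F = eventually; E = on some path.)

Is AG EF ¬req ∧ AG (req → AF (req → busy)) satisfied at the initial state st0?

States satisfying EF ¬req: {st0, st1, st2, st3, st4, st5, st6}.
States satisfying AG EF ¬req: {st0, st1, st2, st3, st4, st5, st6}.
States satisfying req → AF (req → busy): {st0, st1, st3, st6}.
States satisfying AG (req → AF (req → busy)): {st3, st6}.
States satisfying AG EF ¬req ∧ AG (req → AF (req → busy)): {st3, st6}.
st0 ∉ Sat(AG EF ¬req ∧ AG (req → AF (req → busy))).

No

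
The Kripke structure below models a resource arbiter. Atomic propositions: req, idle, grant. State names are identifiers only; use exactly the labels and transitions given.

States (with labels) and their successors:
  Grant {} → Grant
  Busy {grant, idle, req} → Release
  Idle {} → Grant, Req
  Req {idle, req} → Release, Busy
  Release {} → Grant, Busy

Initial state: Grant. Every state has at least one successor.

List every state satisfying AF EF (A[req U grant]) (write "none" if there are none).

States satisfying EF (A[req U grant]): {Busy, Idle, Req, Release}.
States satisfying AF EF (A[req U grant]): {Busy, Idle, Req, Release}.

{Busy, Idle, Req, Release}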